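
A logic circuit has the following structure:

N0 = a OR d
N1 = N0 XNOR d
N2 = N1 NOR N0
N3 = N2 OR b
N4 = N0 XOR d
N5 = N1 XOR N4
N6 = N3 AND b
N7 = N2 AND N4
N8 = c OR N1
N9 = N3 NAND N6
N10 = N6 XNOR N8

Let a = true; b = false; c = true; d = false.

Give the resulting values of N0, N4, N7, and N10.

N0 = true, N4 = true, N7 = false, N10 = false

N0 = a OR d = true OR false = true
N1 = N0 XNOR d = true XNOR false = false
N2 = N1 NOR N0 = false NOR true = false
N3 = N2 OR b = false OR false = false
N4 = N0 XOR d = true XOR false = true
N6 = N3 AND b = false AND false = false
N7 = N2 AND N4 = false AND true = false
N8 = c OR N1 = true OR false = true
N10 = N6 XNOR N8 = false XNOR true = false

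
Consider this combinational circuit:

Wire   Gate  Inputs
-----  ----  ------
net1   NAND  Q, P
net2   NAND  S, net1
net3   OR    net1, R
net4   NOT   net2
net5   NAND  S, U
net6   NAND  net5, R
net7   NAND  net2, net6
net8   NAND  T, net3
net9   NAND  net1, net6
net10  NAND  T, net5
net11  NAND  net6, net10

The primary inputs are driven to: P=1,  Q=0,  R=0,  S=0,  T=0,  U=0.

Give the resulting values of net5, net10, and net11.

net5 = S NAND U = 0 NAND 0 = 1
net6 = net5 NAND R = 1 NAND 0 = 1
net10 = T NAND net5 = 0 NAND 1 = 1
net11 = net6 NAND net10 = 1 NAND 1 = 0

net5 = 1, net10 = 1, net11 = 0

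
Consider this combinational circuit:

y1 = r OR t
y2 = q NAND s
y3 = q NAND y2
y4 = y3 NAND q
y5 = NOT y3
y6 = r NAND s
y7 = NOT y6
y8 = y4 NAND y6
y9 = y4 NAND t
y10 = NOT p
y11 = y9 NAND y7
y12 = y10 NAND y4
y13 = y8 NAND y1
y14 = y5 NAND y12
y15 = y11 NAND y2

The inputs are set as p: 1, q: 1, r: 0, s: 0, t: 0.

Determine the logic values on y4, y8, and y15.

y2 = q NAND s = 1 NAND 0 = 1
y3 = q NAND y2 = 1 NAND 1 = 0
y4 = y3 NAND q = 0 NAND 1 = 1
y6 = r NAND s = 0 NAND 0 = 1
y7 = NOT y6 = NOT 1 = 0
y8 = y4 NAND y6 = 1 NAND 1 = 0
y9 = y4 NAND t = 1 NAND 0 = 1
y11 = y9 NAND y7 = 1 NAND 0 = 1
y15 = y11 NAND y2 = 1 NAND 1 = 0

y4 = 1  y8 = 0  y15 = 0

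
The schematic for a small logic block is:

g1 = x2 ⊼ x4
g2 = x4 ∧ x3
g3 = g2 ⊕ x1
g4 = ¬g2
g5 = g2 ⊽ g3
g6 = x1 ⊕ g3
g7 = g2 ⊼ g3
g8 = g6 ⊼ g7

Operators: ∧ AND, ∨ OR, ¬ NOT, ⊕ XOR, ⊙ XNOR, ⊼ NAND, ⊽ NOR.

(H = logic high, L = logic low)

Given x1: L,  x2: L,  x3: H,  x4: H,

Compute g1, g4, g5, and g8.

g1 = x2 NAND x4 = L NAND H = H
g2 = x4 AND x3 = H AND H = H
g3 = g2 XOR x1 = H XOR L = H
g4 = NOT g2 = NOT H = L
g5 = g2 NOR g3 = H NOR H = L
g6 = x1 XOR g3 = L XOR H = H
g7 = g2 NAND g3 = H NAND H = L
g8 = g6 NAND g7 = H NAND L = H

g1 = H, g4 = L, g5 = L, g8 = H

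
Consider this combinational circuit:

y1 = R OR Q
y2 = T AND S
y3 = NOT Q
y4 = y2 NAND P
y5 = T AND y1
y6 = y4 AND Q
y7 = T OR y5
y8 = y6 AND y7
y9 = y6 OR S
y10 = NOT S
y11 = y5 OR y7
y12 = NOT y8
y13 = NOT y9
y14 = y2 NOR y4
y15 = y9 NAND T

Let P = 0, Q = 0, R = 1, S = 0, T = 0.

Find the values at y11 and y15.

y1 = R OR Q = 1 OR 0 = 1
y2 = T AND S = 0 AND 0 = 0
y4 = y2 NAND P = 0 NAND 0 = 1
y5 = T AND y1 = 0 AND 1 = 0
y6 = y4 AND Q = 1 AND 0 = 0
y7 = T OR y5 = 0 OR 0 = 0
y9 = y6 OR S = 0 OR 0 = 0
y11 = y5 OR y7 = 0 OR 0 = 0
y15 = y9 NAND T = 0 NAND 0 = 1

y11 = 0  y15 = 1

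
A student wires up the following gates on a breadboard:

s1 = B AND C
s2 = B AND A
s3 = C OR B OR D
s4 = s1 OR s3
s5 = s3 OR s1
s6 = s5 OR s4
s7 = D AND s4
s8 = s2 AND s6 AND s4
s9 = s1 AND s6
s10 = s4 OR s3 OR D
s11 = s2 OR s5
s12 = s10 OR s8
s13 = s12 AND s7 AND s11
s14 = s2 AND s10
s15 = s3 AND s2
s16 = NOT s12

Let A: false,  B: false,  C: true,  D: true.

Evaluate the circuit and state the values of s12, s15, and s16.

s12 = true, s15 = false, s16 = false

s1 = B AND C = false AND true = false
s2 = B AND A = false AND false = false
s3 = C OR B OR D = true OR false OR true = true
s4 = s1 OR s3 = false OR true = true
s5 = s3 OR s1 = true OR false = true
s6 = s5 OR s4 = true OR true = true
s8 = s2 AND s6 AND s4 = false AND true AND true = false
s10 = s4 OR s3 OR D = true OR true OR true = true
s12 = s10 OR s8 = true OR false = true
s15 = s3 AND s2 = true AND false = false
s16 = NOT s12 = NOT true = false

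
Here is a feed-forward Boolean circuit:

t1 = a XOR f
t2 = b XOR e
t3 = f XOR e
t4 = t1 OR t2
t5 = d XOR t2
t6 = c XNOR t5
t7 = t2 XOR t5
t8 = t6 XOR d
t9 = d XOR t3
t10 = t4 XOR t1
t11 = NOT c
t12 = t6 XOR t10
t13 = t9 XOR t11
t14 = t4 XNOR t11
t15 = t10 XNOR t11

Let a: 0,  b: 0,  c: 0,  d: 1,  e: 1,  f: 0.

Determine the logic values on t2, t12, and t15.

t2 = 1; t12 = 0; t15 = 1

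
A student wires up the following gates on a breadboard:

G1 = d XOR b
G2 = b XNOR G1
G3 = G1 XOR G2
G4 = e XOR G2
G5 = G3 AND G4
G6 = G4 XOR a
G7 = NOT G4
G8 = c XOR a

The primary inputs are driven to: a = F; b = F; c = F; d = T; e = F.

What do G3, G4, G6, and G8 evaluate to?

G1 = d XOR b = T XOR F = T
G2 = b XNOR G1 = F XNOR T = F
G3 = G1 XOR G2 = T XOR F = T
G4 = e XOR G2 = F XOR F = F
G6 = G4 XOR a = F XOR F = F
G8 = c XOR a = F XOR F = F

G3 = T, G4 = F, G6 = F, G8 = F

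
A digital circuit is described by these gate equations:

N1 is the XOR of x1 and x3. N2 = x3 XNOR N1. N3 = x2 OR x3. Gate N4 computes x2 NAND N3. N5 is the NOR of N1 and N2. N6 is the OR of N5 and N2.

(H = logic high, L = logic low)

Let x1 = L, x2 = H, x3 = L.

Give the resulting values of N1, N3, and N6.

N1 = x1 XOR x3 = L XOR L = L
N2 = x3 XNOR N1 = L XNOR L = H
N3 = x2 OR x3 = H OR L = H
N5 = N1 NOR N2 = L NOR H = L
N6 = N5 OR N2 = L OR H = H

N1 = L; N3 = H; N6 = H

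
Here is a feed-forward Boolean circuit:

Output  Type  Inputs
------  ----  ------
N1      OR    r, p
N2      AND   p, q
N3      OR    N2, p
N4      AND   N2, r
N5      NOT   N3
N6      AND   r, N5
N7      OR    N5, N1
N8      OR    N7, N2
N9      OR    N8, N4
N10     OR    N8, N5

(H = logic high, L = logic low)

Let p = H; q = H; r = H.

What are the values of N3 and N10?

N3 = H  N10 = H

N1 = r OR p = H OR H = H
N2 = p AND q = H AND H = H
N3 = N2 OR p = H OR H = H
N5 = NOT N3 = NOT H = L
N7 = N5 OR N1 = L OR H = H
N8 = N7 OR N2 = H OR H = H
N10 = N8 OR N5 = H OR L = H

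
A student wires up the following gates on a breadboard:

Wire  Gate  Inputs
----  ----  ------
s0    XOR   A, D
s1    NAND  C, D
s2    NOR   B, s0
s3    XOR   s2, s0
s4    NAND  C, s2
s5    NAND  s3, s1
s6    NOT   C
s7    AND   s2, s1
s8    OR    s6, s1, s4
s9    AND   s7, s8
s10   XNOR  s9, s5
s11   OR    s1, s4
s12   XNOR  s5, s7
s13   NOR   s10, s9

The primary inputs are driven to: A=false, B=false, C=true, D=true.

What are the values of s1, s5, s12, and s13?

s0 = A XOR D = false XOR true = true
s1 = C NAND D = true NAND true = false
s2 = B NOR s0 = false NOR true = false
s3 = s2 XOR s0 = false XOR true = true
s4 = C NAND s2 = true NAND false = true
s5 = s3 NAND s1 = true NAND false = true
s6 = NOT C = NOT true = false
s7 = s2 AND s1 = false AND false = false
s8 = s6 OR s1 OR s4 = false OR false OR true = true
s9 = s7 AND s8 = false AND true = false
s10 = s9 XNOR s5 = false XNOR true = false
s12 = s5 XNOR s7 = true XNOR false = false
s13 = s10 NOR s9 = false NOR false = true

s1 = false, s5 = true, s12 = false, s13 = true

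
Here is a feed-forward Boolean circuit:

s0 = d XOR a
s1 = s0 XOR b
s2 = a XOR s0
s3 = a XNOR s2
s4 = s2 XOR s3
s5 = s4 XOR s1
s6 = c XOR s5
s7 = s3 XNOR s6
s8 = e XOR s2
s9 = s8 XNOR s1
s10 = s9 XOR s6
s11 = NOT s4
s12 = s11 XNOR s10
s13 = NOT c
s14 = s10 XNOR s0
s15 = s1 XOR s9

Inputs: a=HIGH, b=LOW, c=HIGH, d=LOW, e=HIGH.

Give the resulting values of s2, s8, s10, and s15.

s2 = LOW, s8 = HIGH, s10 = HIGH, s15 = LOW

s0 = d XOR a = LOW XOR HIGH = HIGH
s1 = s0 XOR b = HIGH XOR LOW = HIGH
s2 = a XOR s0 = HIGH XOR HIGH = LOW
s3 = a XNOR s2 = HIGH XNOR LOW = LOW
s4 = s2 XOR s3 = LOW XOR LOW = LOW
s5 = s4 XOR s1 = LOW XOR HIGH = HIGH
s6 = c XOR s5 = HIGH XOR HIGH = LOW
s8 = e XOR s2 = HIGH XOR LOW = HIGH
s9 = s8 XNOR s1 = HIGH XNOR HIGH = HIGH
s10 = s9 XOR s6 = HIGH XOR LOW = HIGH
s15 = s1 XOR s9 = HIGH XOR HIGH = LOW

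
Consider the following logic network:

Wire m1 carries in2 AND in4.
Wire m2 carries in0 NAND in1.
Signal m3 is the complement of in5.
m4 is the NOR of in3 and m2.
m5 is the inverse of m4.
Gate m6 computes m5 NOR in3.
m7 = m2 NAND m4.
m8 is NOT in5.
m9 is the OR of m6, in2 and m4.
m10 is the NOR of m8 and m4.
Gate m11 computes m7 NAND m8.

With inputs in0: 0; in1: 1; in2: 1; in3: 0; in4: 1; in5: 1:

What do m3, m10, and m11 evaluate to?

m2 = in0 NAND in1 = 0 NAND 1 = 1
m3 = NOT in5 = NOT 1 = 0
m4 = in3 NOR m2 = 0 NOR 1 = 0
m7 = m2 NAND m4 = 1 NAND 0 = 1
m8 = NOT in5 = NOT 1 = 0
m10 = m8 NOR m4 = 0 NOR 0 = 1
m11 = m7 NAND m8 = 1 NAND 0 = 1

m3 = 0  m10 = 1  m11 = 1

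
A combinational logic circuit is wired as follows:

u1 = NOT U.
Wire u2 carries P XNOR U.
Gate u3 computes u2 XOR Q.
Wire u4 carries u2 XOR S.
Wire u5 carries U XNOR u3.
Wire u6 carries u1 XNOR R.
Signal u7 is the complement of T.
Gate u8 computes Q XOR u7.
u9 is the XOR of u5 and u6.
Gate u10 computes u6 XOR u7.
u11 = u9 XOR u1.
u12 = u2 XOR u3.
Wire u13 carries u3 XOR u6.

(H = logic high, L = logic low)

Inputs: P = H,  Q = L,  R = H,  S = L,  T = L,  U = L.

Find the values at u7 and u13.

u7 = H, u13 = H

u1 = NOT U = NOT L = H
u2 = P XNOR U = H XNOR L = L
u3 = u2 XOR Q = L XOR L = L
u6 = u1 XNOR R = H XNOR H = H
u7 = NOT T = NOT L = H
u13 = u3 XOR u6 = L XOR H = H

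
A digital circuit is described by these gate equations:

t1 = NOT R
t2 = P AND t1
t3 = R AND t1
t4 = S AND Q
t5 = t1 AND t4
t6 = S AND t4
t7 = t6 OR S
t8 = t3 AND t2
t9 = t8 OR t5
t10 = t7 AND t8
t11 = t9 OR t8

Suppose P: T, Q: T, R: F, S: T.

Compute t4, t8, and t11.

t1 = NOT R = NOT F = T
t2 = P AND t1 = T AND T = T
t3 = R AND t1 = F AND T = F
t4 = S AND Q = T AND T = T
t5 = t1 AND t4 = T AND T = T
t8 = t3 AND t2 = F AND T = F
t9 = t8 OR t5 = F OR T = T
t11 = t9 OR t8 = T OR F = T

t4 = T, t8 = F, t11 = T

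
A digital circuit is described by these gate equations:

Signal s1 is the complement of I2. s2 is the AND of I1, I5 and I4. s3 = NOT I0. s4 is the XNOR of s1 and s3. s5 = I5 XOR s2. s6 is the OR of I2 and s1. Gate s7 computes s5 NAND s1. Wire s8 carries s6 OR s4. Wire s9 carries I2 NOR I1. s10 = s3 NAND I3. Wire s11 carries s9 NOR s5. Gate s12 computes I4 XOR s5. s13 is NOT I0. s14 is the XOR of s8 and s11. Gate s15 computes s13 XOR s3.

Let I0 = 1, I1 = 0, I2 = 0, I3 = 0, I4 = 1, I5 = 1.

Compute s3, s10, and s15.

s3 = 0  s10 = 1  s15 = 0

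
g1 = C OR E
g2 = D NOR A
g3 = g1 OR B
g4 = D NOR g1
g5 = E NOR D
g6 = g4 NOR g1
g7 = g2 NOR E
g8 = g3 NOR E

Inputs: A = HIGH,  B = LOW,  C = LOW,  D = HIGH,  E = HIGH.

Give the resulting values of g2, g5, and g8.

g2 = LOW; g5 = LOW; g8 = LOW

g1 = C OR E = LOW OR HIGH = HIGH
g2 = D NOR A = HIGH NOR HIGH = LOW
g3 = g1 OR B = HIGH OR LOW = HIGH
g5 = E NOR D = HIGH NOR HIGH = LOW
g8 = g3 NOR E = HIGH NOR HIGH = LOW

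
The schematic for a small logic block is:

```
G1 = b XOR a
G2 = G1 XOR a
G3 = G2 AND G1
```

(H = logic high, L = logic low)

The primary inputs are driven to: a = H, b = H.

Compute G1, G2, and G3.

G1 = L; G2 = H; G3 = L

G1 = b XOR a = H XOR H = L
G2 = G1 XOR a = L XOR H = H
G3 = G2 AND G1 = H AND L = L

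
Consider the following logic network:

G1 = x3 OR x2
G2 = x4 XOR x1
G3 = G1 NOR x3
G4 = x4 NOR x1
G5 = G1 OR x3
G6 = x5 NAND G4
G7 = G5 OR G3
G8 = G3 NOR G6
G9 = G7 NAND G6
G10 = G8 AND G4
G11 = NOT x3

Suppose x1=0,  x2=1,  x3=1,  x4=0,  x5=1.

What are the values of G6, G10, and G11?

G1 = x3 OR x2 = 1 OR 1 = 1
G3 = G1 NOR x3 = 1 NOR 1 = 0
G4 = x4 NOR x1 = 0 NOR 0 = 1
G6 = x5 NAND G4 = 1 NAND 1 = 0
G8 = G3 NOR G6 = 0 NOR 0 = 1
G10 = G8 AND G4 = 1 AND 1 = 1
G11 = NOT x3 = NOT 1 = 0

G6 = 0, G10 = 1, G11 = 0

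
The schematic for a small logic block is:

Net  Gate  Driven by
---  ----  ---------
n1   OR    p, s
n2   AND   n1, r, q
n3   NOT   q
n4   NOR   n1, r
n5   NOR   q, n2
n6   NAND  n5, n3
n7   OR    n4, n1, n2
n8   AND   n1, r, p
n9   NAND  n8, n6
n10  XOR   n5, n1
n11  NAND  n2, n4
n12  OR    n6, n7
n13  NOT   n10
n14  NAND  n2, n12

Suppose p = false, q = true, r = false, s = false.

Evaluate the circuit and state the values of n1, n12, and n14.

n1 = p OR s = false OR false = false
n2 = n1 AND r AND q = false AND false AND true = false
n3 = NOT q = NOT true = false
n4 = n1 NOR r = false NOR false = true
n5 = q NOR n2 = true NOR false = false
n6 = n5 NAND n3 = false NAND false = true
n7 = n4 OR n1 OR n2 = true OR false OR false = true
n12 = n6 OR n7 = true OR true = true
n14 = n2 NAND n12 = false NAND true = true

n1 = false, n12 = true, n14 = true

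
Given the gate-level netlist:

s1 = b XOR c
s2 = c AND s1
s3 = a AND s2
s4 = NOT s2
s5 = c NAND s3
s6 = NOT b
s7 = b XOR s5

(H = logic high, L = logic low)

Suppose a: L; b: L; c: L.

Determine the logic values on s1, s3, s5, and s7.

s1 = b XOR c = L XOR L = L
s2 = c AND s1 = L AND L = L
s3 = a AND s2 = L AND L = L
s5 = c NAND s3 = L NAND L = H
s7 = b XOR s5 = L XOR H = H

s1 = L  s3 = L  s5 = H  s7 = H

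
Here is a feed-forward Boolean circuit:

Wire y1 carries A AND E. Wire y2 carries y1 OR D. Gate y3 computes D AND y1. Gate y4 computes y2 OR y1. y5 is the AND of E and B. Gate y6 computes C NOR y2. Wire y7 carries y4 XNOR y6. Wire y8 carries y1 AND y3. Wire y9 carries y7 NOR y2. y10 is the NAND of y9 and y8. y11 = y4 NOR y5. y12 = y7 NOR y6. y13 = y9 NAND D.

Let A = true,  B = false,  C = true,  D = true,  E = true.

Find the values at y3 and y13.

y3 = true  y13 = true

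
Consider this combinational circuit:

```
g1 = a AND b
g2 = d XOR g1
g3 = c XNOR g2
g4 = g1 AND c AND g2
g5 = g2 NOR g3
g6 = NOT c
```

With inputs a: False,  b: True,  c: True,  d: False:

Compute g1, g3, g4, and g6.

g1 = a AND b = False AND True = False
g2 = d XOR g1 = False XOR False = False
g3 = c XNOR g2 = True XNOR False = False
g4 = g1 AND c AND g2 = False AND True AND False = False
g6 = NOT c = NOT True = False

g1 = False  g3 = False  g4 = False  g6 = False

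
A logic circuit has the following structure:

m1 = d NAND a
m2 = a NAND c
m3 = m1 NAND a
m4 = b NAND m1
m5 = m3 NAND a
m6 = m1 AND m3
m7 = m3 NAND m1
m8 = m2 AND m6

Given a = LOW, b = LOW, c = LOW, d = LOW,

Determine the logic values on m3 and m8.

m3 = HIGH, m8 = HIGH

m1 = d NAND a = LOW NAND LOW = HIGH
m2 = a NAND c = LOW NAND LOW = HIGH
m3 = m1 NAND a = HIGH NAND LOW = HIGH
m6 = m1 AND m3 = HIGH AND HIGH = HIGH
m8 = m2 AND m6 = HIGH AND HIGH = HIGH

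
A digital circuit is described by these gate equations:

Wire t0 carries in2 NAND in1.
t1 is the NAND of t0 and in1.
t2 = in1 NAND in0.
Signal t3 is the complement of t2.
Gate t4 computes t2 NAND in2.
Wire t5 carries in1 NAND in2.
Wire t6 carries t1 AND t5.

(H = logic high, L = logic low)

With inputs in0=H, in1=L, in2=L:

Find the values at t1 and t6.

t0 = in2 NAND in1 = L NAND L = H
t1 = t0 NAND in1 = H NAND L = H
t5 = in1 NAND in2 = L NAND L = H
t6 = t1 AND t5 = H AND H = H

t1 = H, t6 = H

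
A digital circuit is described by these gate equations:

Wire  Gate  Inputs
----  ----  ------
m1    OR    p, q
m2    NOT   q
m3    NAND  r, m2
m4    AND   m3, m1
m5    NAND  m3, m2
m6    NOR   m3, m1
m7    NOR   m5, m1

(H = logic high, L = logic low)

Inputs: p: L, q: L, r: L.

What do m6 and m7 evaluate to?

m6 = L, m7 = H

m1 = p OR q = L OR L = L
m2 = NOT q = NOT L = H
m3 = r NAND m2 = L NAND H = H
m5 = m3 NAND m2 = H NAND H = L
m6 = m3 NOR m1 = H NOR L = L
m7 = m5 NOR m1 = L NOR L = H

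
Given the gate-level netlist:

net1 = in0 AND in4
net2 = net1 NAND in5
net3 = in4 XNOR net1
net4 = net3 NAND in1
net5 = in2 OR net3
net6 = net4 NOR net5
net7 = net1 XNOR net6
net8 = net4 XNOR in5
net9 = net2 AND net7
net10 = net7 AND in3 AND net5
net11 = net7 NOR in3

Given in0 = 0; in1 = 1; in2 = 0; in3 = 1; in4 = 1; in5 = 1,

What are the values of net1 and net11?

net1 = 0, net11 = 0

net1 = in0 AND in4 = 0 AND 1 = 0
net3 = in4 XNOR net1 = 1 XNOR 0 = 0
net4 = net3 NAND in1 = 0 NAND 1 = 1
net5 = in2 OR net3 = 0 OR 0 = 0
net6 = net4 NOR net5 = 1 NOR 0 = 0
net7 = net1 XNOR net6 = 0 XNOR 0 = 1
net11 = net7 NOR in3 = 1 NOR 1 = 0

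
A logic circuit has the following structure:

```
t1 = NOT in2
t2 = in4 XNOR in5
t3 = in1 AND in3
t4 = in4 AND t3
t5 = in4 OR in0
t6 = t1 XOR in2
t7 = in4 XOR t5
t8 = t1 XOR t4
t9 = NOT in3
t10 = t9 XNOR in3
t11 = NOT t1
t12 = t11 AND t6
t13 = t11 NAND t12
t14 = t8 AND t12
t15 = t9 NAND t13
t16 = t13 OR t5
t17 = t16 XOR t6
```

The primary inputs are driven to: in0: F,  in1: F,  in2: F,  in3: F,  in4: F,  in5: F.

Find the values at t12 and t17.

t1 = NOT in2 = NOT F = T
t5 = in4 OR in0 = F OR F = F
t6 = t1 XOR in2 = T XOR F = T
t11 = NOT t1 = NOT T = F
t12 = t11 AND t6 = F AND T = F
t13 = t11 NAND t12 = F NAND F = T
t16 = t13 OR t5 = T OR F = T
t17 = t16 XOR t6 = T XOR T = F

t12 = F, t17 = F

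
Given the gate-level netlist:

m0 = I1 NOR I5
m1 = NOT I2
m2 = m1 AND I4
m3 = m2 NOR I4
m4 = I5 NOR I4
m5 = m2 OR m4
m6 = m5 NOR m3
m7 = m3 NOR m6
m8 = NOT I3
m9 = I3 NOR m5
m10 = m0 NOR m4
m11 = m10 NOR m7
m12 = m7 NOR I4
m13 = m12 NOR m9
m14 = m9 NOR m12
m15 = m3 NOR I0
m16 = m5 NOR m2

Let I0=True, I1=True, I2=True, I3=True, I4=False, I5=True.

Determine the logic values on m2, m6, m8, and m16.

m2 = False  m6 = False  m8 = False  m16 = True

m1 = NOT I2 = NOT True = False
m2 = m1 AND I4 = False AND False = False
m3 = m2 NOR I4 = False NOR False = True
m4 = I5 NOR I4 = True NOR False = False
m5 = m2 OR m4 = False OR False = False
m6 = m5 NOR m3 = False NOR True = False
m8 = NOT I3 = NOT True = False
m16 = m5 NOR m2 = False NOR False = True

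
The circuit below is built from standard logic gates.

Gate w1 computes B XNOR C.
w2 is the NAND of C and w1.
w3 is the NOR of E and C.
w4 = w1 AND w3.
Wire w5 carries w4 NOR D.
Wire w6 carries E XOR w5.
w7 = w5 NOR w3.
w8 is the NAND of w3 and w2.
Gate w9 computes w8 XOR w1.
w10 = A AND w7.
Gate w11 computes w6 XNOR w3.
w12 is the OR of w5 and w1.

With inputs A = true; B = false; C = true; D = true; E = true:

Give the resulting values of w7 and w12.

w1 = B XNOR C = false XNOR true = false
w3 = E NOR C = true NOR true = false
w4 = w1 AND w3 = false AND false = false
w5 = w4 NOR D = false NOR true = false
w7 = w5 NOR w3 = false NOR false = true
w12 = w5 OR w1 = false OR false = false

w7 = true; w12 = false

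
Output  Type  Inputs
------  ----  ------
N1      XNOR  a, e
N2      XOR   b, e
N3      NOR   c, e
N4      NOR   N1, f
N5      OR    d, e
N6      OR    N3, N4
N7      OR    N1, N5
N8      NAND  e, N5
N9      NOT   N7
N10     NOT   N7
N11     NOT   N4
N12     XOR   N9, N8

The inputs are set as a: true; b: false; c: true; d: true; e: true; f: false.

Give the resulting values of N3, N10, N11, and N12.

N3 = false; N10 = false; N11 = true; N12 = false

N1 = a XNOR e = true XNOR true = true
N3 = c NOR e = true NOR true = false
N4 = N1 NOR f = true NOR false = false
N5 = d OR e = true OR true = true
N7 = N1 OR N5 = true OR true = true
N8 = e NAND N5 = true NAND true = false
N9 = NOT N7 = NOT true = false
N10 = NOT N7 = NOT true = false
N11 = NOT N4 = NOT false = true
N12 = N9 XOR N8 = false XOR false = false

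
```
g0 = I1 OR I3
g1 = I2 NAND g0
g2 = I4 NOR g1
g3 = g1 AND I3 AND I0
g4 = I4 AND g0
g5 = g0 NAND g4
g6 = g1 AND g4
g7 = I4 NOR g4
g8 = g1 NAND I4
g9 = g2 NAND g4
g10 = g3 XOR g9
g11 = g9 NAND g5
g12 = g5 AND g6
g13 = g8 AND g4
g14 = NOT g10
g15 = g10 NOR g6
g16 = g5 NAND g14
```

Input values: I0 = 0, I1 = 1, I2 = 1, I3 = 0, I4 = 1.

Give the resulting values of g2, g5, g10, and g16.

g0 = I1 OR I3 = 1 OR 0 = 1
g1 = I2 NAND g0 = 1 NAND 1 = 0
g2 = I4 NOR g1 = 1 NOR 0 = 0
g3 = g1 AND I3 AND I0 = 0 AND 0 AND 0 = 0
g4 = I4 AND g0 = 1 AND 1 = 1
g5 = g0 NAND g4 = 1 NAND 1 = 0
g9 = g2 NAND g4 = 0 NAND 1 = 1
g10 = g3 XOR g9 = 0 XOR 1 = 1
g14 = NOT g10 = NOT 1 = 0
g16 = g5 NAND g14 = 0 NAND 0 = 1

g2 = 0, g5 = 0, g10 = 1, g16 = 1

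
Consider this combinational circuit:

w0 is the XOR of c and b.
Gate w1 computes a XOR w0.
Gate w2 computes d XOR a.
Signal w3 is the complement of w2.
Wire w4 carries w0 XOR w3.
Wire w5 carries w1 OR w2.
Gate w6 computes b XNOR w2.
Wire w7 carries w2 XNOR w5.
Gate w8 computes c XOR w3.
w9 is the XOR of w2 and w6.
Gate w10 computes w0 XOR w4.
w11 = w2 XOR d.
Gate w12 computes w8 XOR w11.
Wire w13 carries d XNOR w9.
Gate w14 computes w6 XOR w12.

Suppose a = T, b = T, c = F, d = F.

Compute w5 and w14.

w0 = c XOR b = F XOR T = T
w1 = a XOR w0 = T XOR T = F
w2 = d XOR a = F XOR T = T
w3 = NOT w2 = NOT T = F
w5 = w1 OR w2 = F OR T = T
w6 = b XNOR w2 = T XNOR T = T
w8 = c XOR w3 = F XOR F = F
w11 = w2 XOR d = T XOR F = T
w12 = w8 XOR w11 = F XOR T = T
w14 = w6 XOR w12 = T XOR T = F

w5 = T; w14 = F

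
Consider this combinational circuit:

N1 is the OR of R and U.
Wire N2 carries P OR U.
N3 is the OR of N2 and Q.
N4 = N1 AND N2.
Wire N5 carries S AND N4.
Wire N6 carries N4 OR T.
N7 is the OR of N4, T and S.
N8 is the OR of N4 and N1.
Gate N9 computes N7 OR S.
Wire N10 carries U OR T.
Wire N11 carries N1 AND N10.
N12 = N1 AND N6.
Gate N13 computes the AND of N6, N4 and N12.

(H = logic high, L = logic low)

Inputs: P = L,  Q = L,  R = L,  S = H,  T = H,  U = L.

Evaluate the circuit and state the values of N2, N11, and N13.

N1 = R OR U = L OR L = L
N2 = P OR U = L OR L = L
N4 = N1 AND N2 = L AND L = L
N6 = N4 OR T = L OR H = H
N10 = U OR T = L OR H = H
N11 = N1 AND N10 = L AND H = L
N12 = N1 AND N6 = L AND H = L
N13 = N6 AND N4 AND N12 = H AND L AND L = L

N2 = L; N11 = L; N13 = L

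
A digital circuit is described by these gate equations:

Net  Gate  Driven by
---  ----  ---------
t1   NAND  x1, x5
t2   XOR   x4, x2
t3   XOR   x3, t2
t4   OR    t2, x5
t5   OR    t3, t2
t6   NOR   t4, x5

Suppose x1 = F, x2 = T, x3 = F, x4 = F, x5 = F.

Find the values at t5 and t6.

t5 = T, t6 = F

t2 = x4 XOR x2 = F XOR T = T
t3 = x3 XOR t2 = F XOR T = T
t4 = t2 OR x5 = T OR F = T
t5 = t3 OR t2 = T OR T = T
t6 = t4 NOR x5 = T NOR F = F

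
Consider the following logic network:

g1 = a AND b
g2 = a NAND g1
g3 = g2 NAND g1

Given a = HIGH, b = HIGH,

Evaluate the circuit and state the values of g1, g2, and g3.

g1 = a AND b = HIGH AND HIGH = HIGH
g2 = a NAND g1 = HIGH NAND HIGH = LOW
g3 = g2 NAND g1 = LOW NAND HIGH = HIGH

g1 = HIGH, g2 = LOW, g3 = HIGH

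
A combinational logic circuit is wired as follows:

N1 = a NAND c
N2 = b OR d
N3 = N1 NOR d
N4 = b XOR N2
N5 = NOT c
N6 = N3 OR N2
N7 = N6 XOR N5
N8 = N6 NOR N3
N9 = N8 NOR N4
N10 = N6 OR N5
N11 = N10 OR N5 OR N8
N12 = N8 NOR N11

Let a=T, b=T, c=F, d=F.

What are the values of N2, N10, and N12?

N2 = T; N10 = T; N12 = F

N1 = a NAND c = T NAND F = T
N2 = b OR d = T OR F = T
N3 = N1 NOR d = T NOR F = F
N5 = NOT c = NOT F = T
N6 = N3 OR N2 = F OR T = T
N8 = N6 NOR N3 = T NOR F = F
N10 = N6 OR N5 = T OR T = T
N11 = N10 OR N5 OR N8 = T OR T OR F = T
N12 = N8 NOR N11 = F NOR T = F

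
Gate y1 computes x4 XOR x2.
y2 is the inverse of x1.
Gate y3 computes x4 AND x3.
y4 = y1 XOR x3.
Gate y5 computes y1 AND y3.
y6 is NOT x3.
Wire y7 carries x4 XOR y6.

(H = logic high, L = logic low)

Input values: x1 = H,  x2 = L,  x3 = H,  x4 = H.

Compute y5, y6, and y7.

y1 = x4 XOR x2 = H XOR L = H
y3 = x4 AND x3 = H AND H = H
y5 = y1 AND y3 = H AND H = H
y6 = NOT x3 = NOT H = L
y7 = x4 XOR y6 = H XOR L = H

y5 = H  y6 = L  y7 = H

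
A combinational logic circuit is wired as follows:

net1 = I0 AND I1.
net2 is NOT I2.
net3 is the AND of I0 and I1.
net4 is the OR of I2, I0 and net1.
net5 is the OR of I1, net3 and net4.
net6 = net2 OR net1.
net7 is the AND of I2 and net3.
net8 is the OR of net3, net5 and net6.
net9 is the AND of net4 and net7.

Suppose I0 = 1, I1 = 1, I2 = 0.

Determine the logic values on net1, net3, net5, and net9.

net1 = 1, net3 = 1, net5 = 1, net9 = 0

net1 = I0 AND I1 = 1 AND 1 = 1
net3 = I0 AND I1 = 1 AND 1 = 1
net4 = I2 OR I0 OR net1 = 0 OR 1 OR 1 = 1
net5 = I1 OR net3 OR net4 = 1 OR 1 OR 1 = 1
net7 = I2 AND net3 = 0 AND 1 = 0
net9 = net4 AND net7 = 1 AND 0 = 0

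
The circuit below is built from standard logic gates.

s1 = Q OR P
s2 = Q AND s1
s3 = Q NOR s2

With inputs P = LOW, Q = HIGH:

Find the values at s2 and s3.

s2 = HIGH, s3 = LOW

s1 = Q OR P = HIGH OR LOW = HIGH
s2 = Q AND s1 = HIGH AND HIGH = HIGH
s3 = Q NOR s2 = HIGH NOR HIGH = LOW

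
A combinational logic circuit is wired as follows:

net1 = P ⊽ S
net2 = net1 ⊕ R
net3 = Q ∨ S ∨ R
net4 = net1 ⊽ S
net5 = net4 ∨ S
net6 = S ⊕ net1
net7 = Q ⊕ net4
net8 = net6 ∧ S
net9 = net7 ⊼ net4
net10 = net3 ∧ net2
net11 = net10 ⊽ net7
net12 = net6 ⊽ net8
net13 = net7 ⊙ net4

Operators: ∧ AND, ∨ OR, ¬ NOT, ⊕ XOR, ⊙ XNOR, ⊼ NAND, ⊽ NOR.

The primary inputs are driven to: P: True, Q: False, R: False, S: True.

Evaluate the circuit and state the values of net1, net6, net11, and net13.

net1 = P NOR S = True NOR True = False
net2 = net1 XOR R = False XOR False = False
net3 = Q OR S OR R = False OR True OR False = True
net4 = net1 NOR S = False NOR True = False
net6 = S XOR net1 = True XOR False = True
net7 = Q XOR net4 = False XOR False = False
net10 = net3 AND net2 = True AND False = False
net11 = net10 NOR net7 = False NOR False = True
net13 = net7 XNOR net4 = False XNOR False = True

net1 = False  net6 = True  net11 = True  net13 = True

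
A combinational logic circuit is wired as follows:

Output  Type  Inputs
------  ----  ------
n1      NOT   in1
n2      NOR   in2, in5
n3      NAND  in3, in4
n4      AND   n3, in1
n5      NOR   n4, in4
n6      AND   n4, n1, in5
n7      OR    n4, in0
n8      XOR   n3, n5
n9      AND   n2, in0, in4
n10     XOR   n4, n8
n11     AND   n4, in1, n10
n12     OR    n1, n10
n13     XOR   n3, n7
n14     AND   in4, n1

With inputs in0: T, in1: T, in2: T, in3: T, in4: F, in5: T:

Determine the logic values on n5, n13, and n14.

n5 = F  n13 = F  n14 = F

n1 = NOT in1 = NOT T = F
n3 = in3 NAND in4 = T NAND F = T
n4 = n3 AND in1 = T AND T = T
n5 = n4 NOR in4 = T NOR F = F
n7 = n4 OR in0 = T OR T = T
n13 = n3 XOR n7 = T XOR T = F
n14 = in4 AND n1 = F AND F = F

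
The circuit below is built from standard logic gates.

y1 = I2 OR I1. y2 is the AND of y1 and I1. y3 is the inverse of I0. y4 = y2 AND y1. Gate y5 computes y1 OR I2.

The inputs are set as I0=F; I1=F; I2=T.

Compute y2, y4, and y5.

y1 = I2 OR I1 = T OR F = T
y2 = y1 AND I1 = T AND F = F
y4 = y2 AND y1 = F AND T = F
y5 = y1 OR I2 = T OR T = T

y2 = F; y4 = F; y5 = T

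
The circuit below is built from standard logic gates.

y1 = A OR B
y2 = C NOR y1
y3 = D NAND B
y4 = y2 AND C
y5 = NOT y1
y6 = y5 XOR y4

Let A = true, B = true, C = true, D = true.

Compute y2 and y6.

y1 = A OR B = true OR true = true
y2 = C NOR y1 = true NOR true = false
y4 = y2 AND C = false AND true = false
y5 = NOT y1 = NOT true = false
y6 = y5 XOR y4 = false XOR false = false

y2 = false, y6 = false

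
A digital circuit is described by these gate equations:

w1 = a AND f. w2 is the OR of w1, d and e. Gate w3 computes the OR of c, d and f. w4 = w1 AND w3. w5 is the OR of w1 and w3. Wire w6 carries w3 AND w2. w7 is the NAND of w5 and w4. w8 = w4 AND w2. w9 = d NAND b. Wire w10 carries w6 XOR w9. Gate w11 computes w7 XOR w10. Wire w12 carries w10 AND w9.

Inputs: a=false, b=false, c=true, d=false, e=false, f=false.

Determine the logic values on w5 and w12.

w5 = true, w12 = true

w1 = a AND f = false AND false = false
w2 = w1 OR d OR e = false OR false OR false = false
w3 = c OR d OR f = true OR false OR false = true
w5 = w1 OR w3 = false OR true = true
w6 = w3 AND w2 = true AND false = false
w9 = d NAND b = false NAND false = true
w10 = w6 XOR w9 = false XOR true = true
w12 = w10 AND w9 = true AND true = true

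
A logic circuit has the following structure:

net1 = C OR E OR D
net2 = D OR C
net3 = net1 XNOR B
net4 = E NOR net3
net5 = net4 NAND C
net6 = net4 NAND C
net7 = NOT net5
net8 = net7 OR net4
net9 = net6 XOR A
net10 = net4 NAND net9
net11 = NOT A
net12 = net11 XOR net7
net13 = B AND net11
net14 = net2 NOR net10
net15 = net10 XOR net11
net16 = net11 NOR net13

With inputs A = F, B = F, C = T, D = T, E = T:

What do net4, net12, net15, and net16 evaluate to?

net1 = C OR E OR D = T OR T OR T = T
net3 = net1 XNOR B = T XNOR F = F
net4 = E NOR net3 = T NOR F = F
net5 = net4 NAND C = F NAND T = T
net6 = net4 NAND C = F NAND T = T
net7 = NOT net5 = NOT T = F
net9 = net6 XOR A = T XOR F = T
net10 = net4 NAND net9 = F NAND T = T
net11 = NOT A = NOT F = T
net12 = net11 XOR net7 = T XOR F = T
net13 = B AND net11 = F AND T = F
net15 = net10 XOR net11 = T XOR T = F
net16 = net11 NOR net13 = T NOR F = F

net4 = F  net12 = T  net15 = F  net16 = F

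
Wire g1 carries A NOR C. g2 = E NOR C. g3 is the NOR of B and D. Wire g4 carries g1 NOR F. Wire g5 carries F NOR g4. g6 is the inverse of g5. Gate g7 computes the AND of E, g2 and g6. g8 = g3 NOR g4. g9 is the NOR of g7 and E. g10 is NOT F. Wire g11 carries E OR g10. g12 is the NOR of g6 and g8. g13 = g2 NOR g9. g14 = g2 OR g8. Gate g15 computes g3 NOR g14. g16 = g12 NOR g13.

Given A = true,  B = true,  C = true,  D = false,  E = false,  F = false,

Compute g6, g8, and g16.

g6 = true, g8 = false, g16 = true

g1 = A NOR C = true NOR true = false
g2 = E NOR C = false NOR true = false
g3 = B NOR D = true NOR false = false
g4 = g1 NOR F = false NOR false = true
g5 = F NOR g4 = false NOR true = false
g6 = NOT g5 = NOT false = true
g7 = E AND g2 AND g6 = false AND false AND true = false
g8 = g3 NOR g4 = false NOR true = false
g9 = g7 NOR E = false NOR false = true
g12 = g6 NOR g8 = true NOR false = false
g13 = g2 NOR g9 = false NOR true = false
g16 = g12 NOR g13 = false NOR false = true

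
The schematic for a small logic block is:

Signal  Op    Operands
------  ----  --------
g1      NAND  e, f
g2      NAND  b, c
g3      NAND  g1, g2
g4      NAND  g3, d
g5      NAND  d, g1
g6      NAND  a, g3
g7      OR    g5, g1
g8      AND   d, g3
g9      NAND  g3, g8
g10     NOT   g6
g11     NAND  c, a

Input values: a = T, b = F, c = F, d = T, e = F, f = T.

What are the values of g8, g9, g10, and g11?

g8 = F; g9 = T; g10 = F; g11 = T

g1 = e NAND f = F NAND T = T
g2 = b NAND c = F NAND F = T
g3 = g1 NAND g2 = T NAND T = F
g6 = a NAND g3 = T NAND F = T
g8 = d AND g3 = T AND F = F
g9 = g3 NAND g8 = F NAND F = T
g10 = NOT g6 = NOT T = F
g11 = c NAND a = F NAND T = T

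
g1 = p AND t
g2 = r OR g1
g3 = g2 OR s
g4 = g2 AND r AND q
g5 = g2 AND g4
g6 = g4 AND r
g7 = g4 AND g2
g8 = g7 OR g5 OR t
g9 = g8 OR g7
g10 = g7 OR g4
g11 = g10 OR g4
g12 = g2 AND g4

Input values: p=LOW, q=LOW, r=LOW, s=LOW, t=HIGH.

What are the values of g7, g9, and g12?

g7 = LOW, g9 = HIGH, g12 = LOW

g1 = p AND t = LOW AND HIGH = LOW
g2 = r OR g1 = LOW OR LOW = LOW
g4 = g2 AND r AND q = LOW AND LOW AND LOW = LOW
g5 = g2 AND g4 = LOW AND LOW = LOW
g7 = g4 AND g2 = LOW AND LOW = LOW
g8 = g7 OR g5 OR t = LOW OR LOW OR HIGH = HIGH
g9 = g8 OR g7 = HIGH OR LOW = HIGH
g12 = g2 AND g4 = LOW AND LOW = LOW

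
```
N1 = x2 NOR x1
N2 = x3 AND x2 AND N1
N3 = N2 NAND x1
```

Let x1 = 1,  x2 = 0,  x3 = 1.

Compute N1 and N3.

N1 = 0  N3 = 1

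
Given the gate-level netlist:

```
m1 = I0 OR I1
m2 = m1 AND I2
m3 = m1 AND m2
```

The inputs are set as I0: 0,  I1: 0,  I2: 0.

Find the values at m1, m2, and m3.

m1 = 0; m2 = 0; m3 = 0

m1 = I0 OR I1 = 0 OR 0 = 0
m2 = m1 AND I2 = 0 AND 0 = 0
m3 = m1 AND m2 = 0 AND 0 = 0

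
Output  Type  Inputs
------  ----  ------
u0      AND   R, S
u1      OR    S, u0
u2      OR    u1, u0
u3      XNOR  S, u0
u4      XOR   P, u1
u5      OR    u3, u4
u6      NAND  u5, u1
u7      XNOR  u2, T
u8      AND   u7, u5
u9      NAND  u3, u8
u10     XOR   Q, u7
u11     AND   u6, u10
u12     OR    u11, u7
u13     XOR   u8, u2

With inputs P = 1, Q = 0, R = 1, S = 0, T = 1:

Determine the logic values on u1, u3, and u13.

u0 = R AND S = 1 AND 0 = 0
u1 = S OR u0 = 0 OR 0 = 0
u2 = u1 OR u0 = 0 OR 0 = 0
u3 = S XNOR u0 = 0 XNOR 0 = 1
u4 = P XOR u1 = 1 XOR 0 = 1
u5 = u3 OR u4 = 1 OR 1 = 1
u7 = u2 XNOR T = 0 XNOR 1 = 0
u8 = u7 AND u5 = 0 AND 1 = 0
u13 = u8 XOR u2 = 0 XOR 0 = 0

u1 = 0; u3 = 1; u13 = 0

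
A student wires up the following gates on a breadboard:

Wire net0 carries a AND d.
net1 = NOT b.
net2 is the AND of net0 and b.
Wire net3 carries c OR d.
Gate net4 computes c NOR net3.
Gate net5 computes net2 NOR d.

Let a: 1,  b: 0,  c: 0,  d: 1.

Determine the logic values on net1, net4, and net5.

net0 = a AND d = 1 AND 1 = 1
net1 = NOT b = NOT 0 = 1
net2 = net0 AND b = 1 AND 0 = 0
net3 = c OR d = 0 OR 1 = 1
net4 = c NOR net3 = 0 NOR 1 = 0
net5 = net2 NOR d = 0 NOR 1 = 0

net1 = 1; net4 = 0; net5 = 0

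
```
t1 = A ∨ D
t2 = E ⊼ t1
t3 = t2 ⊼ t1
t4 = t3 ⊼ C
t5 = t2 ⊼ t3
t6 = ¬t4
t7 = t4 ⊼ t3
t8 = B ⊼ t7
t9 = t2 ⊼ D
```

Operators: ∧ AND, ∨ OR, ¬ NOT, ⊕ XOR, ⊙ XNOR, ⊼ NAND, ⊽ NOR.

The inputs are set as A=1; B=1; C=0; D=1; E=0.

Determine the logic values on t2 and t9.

t1 = A OR D = 1 OR 1 = 1
t2 = E NAND t1 = 0 NAND 1 = 1
t9 = t2 NAND D = 1 NAND 1 = 0

t2 = 1, t9 = 0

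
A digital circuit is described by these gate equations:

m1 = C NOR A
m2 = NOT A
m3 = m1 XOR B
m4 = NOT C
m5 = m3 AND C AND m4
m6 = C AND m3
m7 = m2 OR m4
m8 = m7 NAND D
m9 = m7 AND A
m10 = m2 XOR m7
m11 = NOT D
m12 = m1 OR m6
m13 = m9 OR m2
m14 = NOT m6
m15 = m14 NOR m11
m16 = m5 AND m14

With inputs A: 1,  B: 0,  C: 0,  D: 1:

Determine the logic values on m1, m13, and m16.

m1 = 0; m13 = 1; m16 = 0

m1 = C NOR A = 0 NOR 1 = 0
m2 = NOT A = NOT 1 = 0
m3 = m1 XOR B = 0 XOR 0 = 0
m4 = NOT C = NOT 0 = 1
m5 = m3 AND C AND m4 = 0 AND 0 AND 1 = 0
m6 = C AND m3 = 0 AND 0 = 0
m7 = m2 OR m4 = 0 OR 1 = 1
m9 = m7 AND A = 1 AND 1 = 1
m13 = m9 OR m2 = 1 OR 0 = 1
m14 = NOT m6 = NOT 0 = 1
m16 = m5 AND m14 = 0 AND 1 = 0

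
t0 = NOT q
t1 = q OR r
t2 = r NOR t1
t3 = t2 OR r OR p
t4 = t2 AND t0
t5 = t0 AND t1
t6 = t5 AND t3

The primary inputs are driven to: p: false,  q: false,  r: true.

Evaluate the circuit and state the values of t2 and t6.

t0 = NOT q = NOT false = true
t1 = q OR r = false OR true = true
t2 = r NOR t1 = true NOR true = false
t3 = t2 OR r OR p = false OR true OR false = true
t5 = t0 AND t1 = true AND true = true
t6 = t5 AND t3 = true AND true = true

t2 = false; t6 = true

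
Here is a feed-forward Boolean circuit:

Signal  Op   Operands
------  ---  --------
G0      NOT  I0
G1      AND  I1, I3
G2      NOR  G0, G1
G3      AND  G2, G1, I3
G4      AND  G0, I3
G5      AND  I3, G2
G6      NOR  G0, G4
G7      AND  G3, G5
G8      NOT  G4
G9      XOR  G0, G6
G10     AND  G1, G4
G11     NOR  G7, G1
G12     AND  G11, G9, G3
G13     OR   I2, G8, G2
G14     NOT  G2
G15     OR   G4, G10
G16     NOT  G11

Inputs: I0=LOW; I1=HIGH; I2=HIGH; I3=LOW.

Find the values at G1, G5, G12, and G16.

G0 = NOT I0 = NOT LOW = HIGH
G1 = I1 AND I3 = HIGH AND LOW = LOW
G2 = G0 NOR G1 = HIGH NOR LOW = LOW
G3 = G2 AND G1 AND I3 = LOW AND LOW AND LOW = LOW
G4 = G0 AND I3 = HIGH AND LOW = LOW
G5 = I3 AND G2 = LOW AND LOW = LOW
G6 = G0 NOR G4 = HIGH NOR LOW = LOW
G7 = G3 AND G5 = LOW AND LOW = LOW
G9 = G0 XOR G6 = HIGH XOR LOW = HIGH
G11 = G7 NOR G1 = LOW NOR LOW = HIGH
G12 = G11 AND G9 AND G3 = HIGH AND HIGH AND LOW = LOW
G16 = NOT G11 = NOT HIGH = LOW

G1 = LOW  G5 = LOW  G12 = LOW  G16 = LOW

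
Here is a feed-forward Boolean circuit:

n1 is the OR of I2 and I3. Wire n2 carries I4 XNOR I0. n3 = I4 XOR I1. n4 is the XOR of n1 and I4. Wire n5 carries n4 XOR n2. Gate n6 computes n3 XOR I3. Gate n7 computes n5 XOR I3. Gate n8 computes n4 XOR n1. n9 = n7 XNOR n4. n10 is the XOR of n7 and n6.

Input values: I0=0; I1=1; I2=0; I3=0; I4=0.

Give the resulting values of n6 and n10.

n1 = I2 OR I3 = 0 OR 0 = 0
n2 = I4 XNOR I0 = 0 XNOR 0 = 1
n3 = I4 XOR I1 = 0 XOR 1 = 1
n4 = n1 XOR I4 = 0 XOR 0 = 0
n5 = n4 XOR n2 = 0 XOR 1 = 1
n6 = n3 XOR I3 = 1 XOR 0 = 1
n7 = n5 XOR I3 = 1 XOR 0 = 1
n10 = n7 XOR n6 = 1 XOR 1 = 0

n6 = 1  n10 = 0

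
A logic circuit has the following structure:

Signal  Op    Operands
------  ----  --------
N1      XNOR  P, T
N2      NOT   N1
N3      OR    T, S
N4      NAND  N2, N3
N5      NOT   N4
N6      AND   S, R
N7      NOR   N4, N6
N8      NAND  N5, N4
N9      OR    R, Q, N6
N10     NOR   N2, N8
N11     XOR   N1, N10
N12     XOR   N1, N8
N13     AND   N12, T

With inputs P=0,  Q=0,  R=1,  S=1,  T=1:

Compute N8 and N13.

N8 = 1; N13 = 1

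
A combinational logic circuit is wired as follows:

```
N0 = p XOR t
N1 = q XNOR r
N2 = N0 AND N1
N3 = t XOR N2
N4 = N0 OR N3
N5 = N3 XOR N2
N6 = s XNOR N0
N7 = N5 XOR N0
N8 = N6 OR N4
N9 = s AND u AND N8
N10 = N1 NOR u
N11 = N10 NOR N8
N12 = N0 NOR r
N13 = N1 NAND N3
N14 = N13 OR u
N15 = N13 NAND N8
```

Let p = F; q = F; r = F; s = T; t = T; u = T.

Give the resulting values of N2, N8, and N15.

N0 = p XOR t = F XOR T = T
N1 = q XNOR r = F XNOR F = T
N2 = N0 AND N1 = T AND T = T
N3 = t XOR N2 = T XOR T = F
N4 = N0 OR N3 = T OR F = T
N6 = s XNOR N0 = T XNOR T = T
N8 = N6 OR N4 = T OR T = T
N13 = N1 NAND N3 = T NAND F = T
N15 = N13 NAND N8 = T NAND T = F

N2 = T, N8 = T, N15 = F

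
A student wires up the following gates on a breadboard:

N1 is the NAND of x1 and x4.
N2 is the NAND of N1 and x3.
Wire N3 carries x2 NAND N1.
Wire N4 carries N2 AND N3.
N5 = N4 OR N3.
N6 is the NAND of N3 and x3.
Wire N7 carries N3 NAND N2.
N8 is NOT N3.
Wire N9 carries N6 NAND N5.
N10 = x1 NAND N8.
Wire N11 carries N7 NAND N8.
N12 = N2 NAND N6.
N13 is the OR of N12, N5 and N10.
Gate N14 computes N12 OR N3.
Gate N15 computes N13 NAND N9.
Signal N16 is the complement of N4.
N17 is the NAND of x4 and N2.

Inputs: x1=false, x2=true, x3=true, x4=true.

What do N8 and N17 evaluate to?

N1 = x1 NAND x4 = false NAND true = true
N2 = N1 NAND x3 = true NAND true = false
N3 = x2 NAND N1 = true NAND true = false
N8 = NOT N3 = NOT false = true
N17 = x4 NAND N2 = true NAND false = true

N8 = true  N17 = true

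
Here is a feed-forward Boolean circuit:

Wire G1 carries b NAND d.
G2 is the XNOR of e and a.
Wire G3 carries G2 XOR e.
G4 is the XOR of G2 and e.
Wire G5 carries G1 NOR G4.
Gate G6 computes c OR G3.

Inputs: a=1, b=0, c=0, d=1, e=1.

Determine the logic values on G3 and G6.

G2 = e XNOR a = 1 XNOR 1 = 1
G3 = G2 XOR e = 1 XOR 1 = 0
G6 = c OR G3 = 0 OR 0 = 0

G3 = 0  G6 = 0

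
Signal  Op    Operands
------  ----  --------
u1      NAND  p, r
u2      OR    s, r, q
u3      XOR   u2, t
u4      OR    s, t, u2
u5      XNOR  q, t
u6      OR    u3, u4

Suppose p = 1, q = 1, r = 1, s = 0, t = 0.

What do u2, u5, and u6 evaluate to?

u2 = s OR r OR q = 0 OR 1 OR 1 = 1
u3 = u2 XOR t = 1 XOR 0 = 1
u4 = s OR t OR u2 = 0 OR 0 OR 1 = 1
u5 = q XNOR t = 1 XNOR 0 = 0
u6 = u3 OR u4 = 1 OR 1 = 1

u2 = 1; u5 = 0; u6 = 1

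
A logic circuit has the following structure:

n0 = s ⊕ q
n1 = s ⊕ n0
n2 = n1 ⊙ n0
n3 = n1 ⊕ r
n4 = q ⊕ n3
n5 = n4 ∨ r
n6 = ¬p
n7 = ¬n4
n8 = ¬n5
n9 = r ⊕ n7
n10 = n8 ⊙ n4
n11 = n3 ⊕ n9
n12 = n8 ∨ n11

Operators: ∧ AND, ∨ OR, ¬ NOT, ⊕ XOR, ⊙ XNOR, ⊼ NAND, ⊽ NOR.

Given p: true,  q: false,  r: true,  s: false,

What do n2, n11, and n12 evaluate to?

n2 = true, n11 = false, n12 = false

n0 = s XOR q = false XOR false = false
n1 = s XOR n0 = false XOR false = false
n2 = n1 XNOR n0 = false XNOR false = true
n3 = n1 XOR r = false XOR true = true
n4 = q XOR n3 = false XOR true = true
n5 = n4 OR r = true OR true = true
n7 = NOT n4 = NOT true = false
n8 = NOT n5 = NOT true = false
n9 = r XOR n7 = true XOR false = true
n11 = n3 XOR n9 = true XOR true = false
n12 = n8 OR n11 = false OR false = false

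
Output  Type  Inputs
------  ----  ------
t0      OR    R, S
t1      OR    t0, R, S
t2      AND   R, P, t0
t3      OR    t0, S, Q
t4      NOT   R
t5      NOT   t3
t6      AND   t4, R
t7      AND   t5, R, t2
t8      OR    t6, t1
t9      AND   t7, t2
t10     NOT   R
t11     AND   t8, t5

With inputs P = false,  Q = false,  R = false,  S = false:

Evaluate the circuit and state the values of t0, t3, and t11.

t0 = R OR S = false OR false = false
t1 = t0 OR R OR S = false OR false OR false = false
t3 = t0 OR S OR Q = false OR false OR false = false
t4 = NOT R = NOT false = true
t5 = NOT t3 = NOT false = true
t6 = t4 AND R = true AND false = false
t8 = t6 OR t1 = false OR false = false
t11 = t8 AND t5 = false AND true = false

t0 = false, t3 = false, t11 = false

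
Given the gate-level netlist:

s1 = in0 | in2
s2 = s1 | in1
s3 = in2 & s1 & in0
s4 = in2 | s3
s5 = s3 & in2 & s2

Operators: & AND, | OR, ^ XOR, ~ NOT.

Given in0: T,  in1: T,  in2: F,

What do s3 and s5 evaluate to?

s3 = F, s5 = F

s1 = in0 OR in2 = T OR F = T
s2 = s1 OR in1 = T OR T = T
s3 = in2 AND s1 AND in0 = F AND T AND T = F
s5 = s3 AND in2 AND s2 = F AND F AND T = F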